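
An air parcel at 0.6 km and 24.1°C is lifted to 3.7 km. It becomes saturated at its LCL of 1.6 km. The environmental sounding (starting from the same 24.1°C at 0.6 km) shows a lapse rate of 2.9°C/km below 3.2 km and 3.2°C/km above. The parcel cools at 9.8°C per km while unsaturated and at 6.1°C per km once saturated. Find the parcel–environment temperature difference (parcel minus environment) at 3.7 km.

Parcel:
  Dry to 1600 m: -9.8 × 1 km = -9.8°C, so T = 14.3°C.
  Saturated to 3700 m: -6.1 × 2.1 km = -12.81°C, so T = 1.49°C.
Environment:
  Environment, lower layer to 3200 m: -2.9 × 2.6 km = -7.54°C, so T = 16.56°C.
  Environment, upper layer to 3700 m: -3.2 × 0.5 km = -1.6°C, so T = 14.96°C.
T_parcel − T_env = 1.49 − 14.96 = -13.47°C

-13.47°C (parcel cooler than environment)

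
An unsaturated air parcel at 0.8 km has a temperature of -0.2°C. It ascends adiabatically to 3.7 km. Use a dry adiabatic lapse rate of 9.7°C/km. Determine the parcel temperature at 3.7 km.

Dry adiabatic to 3700 m: -9.7 × 2.9 km = -28.13°C, so T = -28.33°C.

-28.33°C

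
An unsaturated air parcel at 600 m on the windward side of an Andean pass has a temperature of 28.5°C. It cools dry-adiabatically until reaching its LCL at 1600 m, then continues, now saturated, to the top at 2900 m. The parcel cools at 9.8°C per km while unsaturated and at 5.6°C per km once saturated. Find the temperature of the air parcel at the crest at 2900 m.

11.42°C

From 600 m to 1600 m (dry): cools by 9.8 × 1 = 9.8°C, giving 18.7°C.
From 1600 m to 2900 m (saturated): cools by 5.6 × 1.3 = 7.28°C, giving 11.42°C.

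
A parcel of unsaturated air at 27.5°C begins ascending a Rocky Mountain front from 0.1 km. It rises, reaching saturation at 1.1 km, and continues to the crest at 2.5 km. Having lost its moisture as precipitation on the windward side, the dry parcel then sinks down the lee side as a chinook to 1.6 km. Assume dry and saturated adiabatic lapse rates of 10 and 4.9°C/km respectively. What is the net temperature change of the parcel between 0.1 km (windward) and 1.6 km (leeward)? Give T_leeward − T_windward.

-7.86°C

Dry to 1100 m: -10 × 1 km = -10°C, so T = 17.5°C.
Saturated to 2500 m: -4.9 × 1.4 km = -6.86°C, so T = 10.64°C.
Dry descent to 1600 m: +10 × 0.9 km = +9°C, so T = 19.64°C.
Net change vs windward start: 19.64 − 27.5 = -7.86°C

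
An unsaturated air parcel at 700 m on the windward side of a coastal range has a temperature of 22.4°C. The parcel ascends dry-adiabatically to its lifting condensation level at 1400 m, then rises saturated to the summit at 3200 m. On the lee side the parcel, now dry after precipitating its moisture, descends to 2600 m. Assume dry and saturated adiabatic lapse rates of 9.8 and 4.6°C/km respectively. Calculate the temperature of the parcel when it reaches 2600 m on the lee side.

700–1400 m, dry: Δz = 0.7 km ⇒ ΔT = -6.86°C; T = 15.54°C
1400–3200 m, saturated: Δz = 1.8 km ⇒ ΔT = -8.28°C; T = 7.26°C
3200–2600 m, dry descent: Δz = 0.6 km ⇒ ΔT = +5.88°C; T = 13.14°C

13.14°C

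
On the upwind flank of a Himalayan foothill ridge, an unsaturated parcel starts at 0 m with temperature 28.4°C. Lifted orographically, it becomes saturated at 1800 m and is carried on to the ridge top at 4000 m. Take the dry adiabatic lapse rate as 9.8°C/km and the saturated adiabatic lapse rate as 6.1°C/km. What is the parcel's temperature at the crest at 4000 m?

-2.66°C

From 0 m to 1800 m (dry): cools by 9.8 × 1.8 = 17.64°C, giving 10.76°C.
From 1800 m to 4000 m (saturated): cools by 6.1 × 2.2 = 13.42°C, giving -2.66°C.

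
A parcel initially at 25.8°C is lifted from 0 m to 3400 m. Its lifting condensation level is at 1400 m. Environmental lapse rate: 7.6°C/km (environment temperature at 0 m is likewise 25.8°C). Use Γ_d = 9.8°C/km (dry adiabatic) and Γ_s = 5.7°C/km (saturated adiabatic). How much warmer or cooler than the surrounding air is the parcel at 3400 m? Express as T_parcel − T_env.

+0.72°C (parcel warmer than environment)

Parcel:
  0 → 1400 m (dry, 9.8°C/km): ΔT = -9.8 × 1.4 = -13.72°C → T = 12.08°C
  1400 → 3400 m (saturated, 5.7°C/km): ΔT = -5.7 × 2 = -11.4°C → T = 0.68°C
Environment:
  0 → 3400 m (environment, 7.6°C/km): ΔT = -7.6 × 3.4 = -25.84°C → T = -0.04°C
T_parcel − T_env = 0.68 − (-0.04) = +0.72°C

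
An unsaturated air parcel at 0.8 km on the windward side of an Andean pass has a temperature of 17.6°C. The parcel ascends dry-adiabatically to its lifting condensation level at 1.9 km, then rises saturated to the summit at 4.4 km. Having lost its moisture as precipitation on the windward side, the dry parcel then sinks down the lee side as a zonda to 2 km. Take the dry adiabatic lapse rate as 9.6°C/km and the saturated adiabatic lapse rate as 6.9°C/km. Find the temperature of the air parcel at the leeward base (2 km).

12.83°C

800–1900 m, dry: Δz = 1.1 km ⇒ ΔT = -10.56°C; T = 7.04°C
1900–4400 m, saturated: Δz = 2.5 km ⇒ ΔT = -17.25°C; T = -10.21°C
4400–2000 m, dry descent: Δz = 2.4 km ⇒ ΔT = +23.04°C; T = 12.83°C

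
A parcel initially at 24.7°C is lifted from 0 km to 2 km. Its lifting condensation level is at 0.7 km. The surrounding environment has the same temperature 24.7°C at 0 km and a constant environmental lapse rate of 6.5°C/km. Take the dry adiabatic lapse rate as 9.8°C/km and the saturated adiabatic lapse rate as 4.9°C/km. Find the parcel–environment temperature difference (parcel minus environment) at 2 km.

-0.23°C (parcel cooler than environment)

Parcel:
  From 0 m to 700 m (dry): cools by 9.8 × 0.7 = 6.86°C, giving 17.84°C.
  From 700 m to 2000 m (saturated): cools by 4.9 × 1.3 = 6.37°C, giving 11.47°C.
Environment:
  From 0 m to 2000 m (environment): cools by 6.5 × 2 = 13°C, giving 11.7°C.
T_parcel − T_env = 11.47 − 11.7 = -0.23°C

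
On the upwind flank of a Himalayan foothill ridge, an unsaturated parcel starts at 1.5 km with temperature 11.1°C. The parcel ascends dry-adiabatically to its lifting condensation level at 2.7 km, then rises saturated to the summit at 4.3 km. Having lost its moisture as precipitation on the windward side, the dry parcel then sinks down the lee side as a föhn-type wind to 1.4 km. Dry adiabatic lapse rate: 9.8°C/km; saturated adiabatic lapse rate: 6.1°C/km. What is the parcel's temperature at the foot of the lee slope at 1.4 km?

1500–2700 m, dry: Δz = 1.2 km ⇒ ΔT = -11.76°C; T = -0.66°C
2700–4300 m, saturated: Δz = 1.6 km ⇒ ΔT = -9.76°C; T = -10.42°C
4300–1400 m, dry descent: Δz = 2.9 km ⇒ ΔT = +28.42°C; T = 18°C

18°C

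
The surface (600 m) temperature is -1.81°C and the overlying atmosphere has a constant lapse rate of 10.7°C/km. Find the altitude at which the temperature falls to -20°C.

2300 m

Height above start = (-1.81 − (-20)) / 10.7 = 1.7 km
Altitude = 600 m + 1700 m = 2300 m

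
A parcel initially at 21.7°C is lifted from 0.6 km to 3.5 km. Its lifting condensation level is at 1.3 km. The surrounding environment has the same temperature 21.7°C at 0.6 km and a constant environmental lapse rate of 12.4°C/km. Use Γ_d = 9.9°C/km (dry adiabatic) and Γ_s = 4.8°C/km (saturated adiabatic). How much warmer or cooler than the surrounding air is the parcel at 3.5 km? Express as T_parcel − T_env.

+18.47°C (parcel warmer than environment)

Parcel:
  600–1300 m, dry: Δz = 0.7 km ⇒ ΔT = -6.93°C; T = 14.77°C
  1300–3500 m, saturated: Δz = 2.2 km ⇒ ΔT = -10.56°C; T = 4.21°C
Environment:
  600–3500 m, environment: Δz = 2.9 km ⇒ ΔT = -35.96°C; T = -14.26°C
T_parcel − T_env = 4.21 − (-14.26) = +18.47°C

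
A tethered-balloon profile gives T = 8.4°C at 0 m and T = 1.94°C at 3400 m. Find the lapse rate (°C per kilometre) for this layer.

1.9°C/km

Γ = −ΔT/Δz = (8.4 − 1.94) / (3400 − 0) m
  = 6.46°C / 3.4 km = 1.9°C/km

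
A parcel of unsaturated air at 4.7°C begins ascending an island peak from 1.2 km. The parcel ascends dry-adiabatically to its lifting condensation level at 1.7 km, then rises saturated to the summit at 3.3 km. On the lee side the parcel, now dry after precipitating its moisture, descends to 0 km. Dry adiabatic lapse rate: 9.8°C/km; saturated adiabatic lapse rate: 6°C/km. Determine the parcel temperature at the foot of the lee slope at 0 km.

Dry to 1700 m: -9.8 × 0.5 km = -4.9°C, so T = -0.2°C.
Saturated to 3300 m: -6 × 1.6 km = -9.6°C, so T = -9.8°C.
Dry descent to 0 m: +9.8 × 3.3 km = +32.34°C, so T = 22.54°C.

22.54°C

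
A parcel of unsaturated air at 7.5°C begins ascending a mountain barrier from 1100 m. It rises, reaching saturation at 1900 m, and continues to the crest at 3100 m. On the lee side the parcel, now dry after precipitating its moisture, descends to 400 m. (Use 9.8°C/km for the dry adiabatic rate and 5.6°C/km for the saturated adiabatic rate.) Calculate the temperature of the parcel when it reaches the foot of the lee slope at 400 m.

19.4°C

1100 → 1900 m (dry, 9.8°C/km): ΔT = -9.8 × 0.8 = -7.84°C → T = -0.34°C
1900 → 3100 m (saturated, 5.6°C/km): ΔT = -5.6 × 1.2 = -6.72°C → T = -7.06°C
3100 → 400 m (dry descent, 9.8°C/km): ΔT = +9.8 × 2.7 = +26.46°C → T = 19.4°C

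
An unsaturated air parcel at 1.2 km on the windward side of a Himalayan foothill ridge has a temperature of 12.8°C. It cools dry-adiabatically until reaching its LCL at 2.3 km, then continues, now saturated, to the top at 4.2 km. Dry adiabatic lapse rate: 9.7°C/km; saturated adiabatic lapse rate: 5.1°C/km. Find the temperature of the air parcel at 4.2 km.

1200–2300 m, dry: Δz = 1.1 km ⇒ ΔT = -10.67°C; T = 2.13°C
2300–4200 m, saturated: Δz = 1.9 km ⇒ ΔT = -9.69°C; T = -7.56°C

-7.56°C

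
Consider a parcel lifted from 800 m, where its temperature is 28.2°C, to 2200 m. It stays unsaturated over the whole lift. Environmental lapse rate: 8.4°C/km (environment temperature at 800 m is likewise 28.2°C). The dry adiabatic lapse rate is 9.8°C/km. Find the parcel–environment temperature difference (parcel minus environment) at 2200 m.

Parcel:
  Dry to 2200 m: -9.8 × 1.4 km = -13.72°C, so T = 14.48°C.
Environment:
  Environment to 2200 m: -8.4 × 1.4 km = -11.76°C, so T = 16.44°C.
T_parcel − T_env = 14.48 − 16.44 = -1.96°C

-1.96°C (parcel cooler than environment)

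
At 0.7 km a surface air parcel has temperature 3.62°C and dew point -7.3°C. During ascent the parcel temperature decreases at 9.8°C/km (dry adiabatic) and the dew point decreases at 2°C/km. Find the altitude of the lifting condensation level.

T and T_d converge at 9.8 − 2 = 7.8°C per km
Height above start = (3.62 − (-7.3)) / 7.8 = 1.4 km
LCL altitude = 700 m + 1400 m = 2100 m

2.1 km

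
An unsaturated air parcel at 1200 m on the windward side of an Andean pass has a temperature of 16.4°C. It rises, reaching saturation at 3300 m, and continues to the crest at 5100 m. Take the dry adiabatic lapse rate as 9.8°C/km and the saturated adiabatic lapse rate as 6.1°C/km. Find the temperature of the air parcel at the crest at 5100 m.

Dry to 3300 m: -9.8 × 2.1 km = -20.58°C, so T = -4.18°C.
Saturated to 5100 m: -6.1 × 1.8 km = -10.98°C, so T = -15.16°C.

-15.16°C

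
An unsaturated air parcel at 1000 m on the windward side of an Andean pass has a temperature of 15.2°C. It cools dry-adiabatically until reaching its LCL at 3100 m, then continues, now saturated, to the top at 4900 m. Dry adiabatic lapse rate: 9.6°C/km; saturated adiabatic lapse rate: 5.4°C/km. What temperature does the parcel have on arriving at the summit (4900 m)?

-14.68°C

Dry to 3100 m: -9.6 × 2.1 km = -20.16°C, so T = -4.96°C.
Saturated to 4900 m: -5.4 × 1.8 km = -9.72°C, so T = -14.68°C.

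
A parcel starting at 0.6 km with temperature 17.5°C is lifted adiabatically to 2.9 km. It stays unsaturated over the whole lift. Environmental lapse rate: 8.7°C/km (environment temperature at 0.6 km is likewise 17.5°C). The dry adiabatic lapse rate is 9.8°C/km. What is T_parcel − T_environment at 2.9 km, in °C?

-2.53°C (parcel cooler than environment)

Parcel:
  Dry to 2900 m: -9.8 × 2.3 km = -22.54°C, so T = -5.04°C.
Environment:
  Environment to 2900 m: -8.7 × 2.3 km = -20.01°C, so T = -2.51°C.
T_parcel − T_env = -5.04 − (-2.51) = -2.53°C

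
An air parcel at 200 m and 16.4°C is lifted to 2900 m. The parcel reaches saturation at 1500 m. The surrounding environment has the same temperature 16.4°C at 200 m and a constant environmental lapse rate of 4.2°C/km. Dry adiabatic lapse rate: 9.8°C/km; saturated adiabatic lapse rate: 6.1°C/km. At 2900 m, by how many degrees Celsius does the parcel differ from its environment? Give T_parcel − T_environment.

-9.94°C (parcel cooler than environment)

Parcel:
  200 → 1500 m (dry, 9.8°C/km): ΔT = -9.8 × 1.3 = -12.74°C → T = 3.66°C
  1500 → 2900 m (saturated, 6.1°C/km): ΔT = -6.1 × 1.4 = -8.54°C → T = -4.88°C
Environment:
  200 → 2900 m (environment, 4.2°C/km): ΔT = -4.2 × 2.7 = -11.34°C → T = 5.06°C
T_parcel − T_env = -4.88 − 5.06 = -9.94°C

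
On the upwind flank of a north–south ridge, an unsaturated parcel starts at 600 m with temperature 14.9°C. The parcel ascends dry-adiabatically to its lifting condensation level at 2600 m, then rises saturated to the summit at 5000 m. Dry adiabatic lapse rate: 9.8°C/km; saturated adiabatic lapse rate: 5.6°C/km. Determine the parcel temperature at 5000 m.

Dry to 2600 m: -9.8 × 2 km = -19.6°C, so T = -4.7°C.
Saturated to 5000 m: -5.6 × 2.4 km = -13.44°C, so T = -18.14°C.

-18.14°C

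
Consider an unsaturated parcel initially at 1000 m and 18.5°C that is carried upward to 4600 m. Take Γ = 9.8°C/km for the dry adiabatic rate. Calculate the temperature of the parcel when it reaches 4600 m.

1000–4600 m, dry adiabatic: Δz = 3.6 km ⇒ ΔT = -35.28°C; T = -16.78°C

-16.78°C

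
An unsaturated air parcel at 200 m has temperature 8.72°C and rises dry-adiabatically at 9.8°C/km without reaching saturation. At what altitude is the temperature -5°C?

1600 m

Height above start = (8.72 − (-5)) / 9.8 = 1.4 km
Altitude = 200 m + 1400 m = 1600 m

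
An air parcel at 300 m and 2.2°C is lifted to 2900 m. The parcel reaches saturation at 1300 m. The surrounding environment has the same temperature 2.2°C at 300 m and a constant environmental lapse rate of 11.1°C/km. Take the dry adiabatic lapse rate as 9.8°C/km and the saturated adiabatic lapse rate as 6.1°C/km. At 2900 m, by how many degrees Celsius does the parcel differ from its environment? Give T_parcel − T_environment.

Parcel:
  300–1300 m, dry: Δz = 1 km ⇒ ΔT = -9.8°C; T = -7.6°C
  1300–2900 m, saturated: Δz = 1.6 km ⇒ ΔT = -9.76°C; T = -17.36°C
Environment:
  300–2900 m, environment: Δz = 2.6 km ⇒ ΔT = -28.86°C; T = -26.66°C
T_parcel − T_env = -17.36 − (-26.66) = +9.3°C

+9.3°C (parcel warmer than environment)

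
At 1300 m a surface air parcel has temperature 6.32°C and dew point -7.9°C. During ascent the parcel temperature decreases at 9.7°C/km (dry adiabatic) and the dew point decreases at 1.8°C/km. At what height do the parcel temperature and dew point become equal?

3100 m

T and T_d converge at 9.7 − 1.8 = 7.9°C per km
Height above start = (6.32 − (-7.9)) / 7.9 = 1.8 km
LCL altitude = 1300 m + 1800 m = 3100 m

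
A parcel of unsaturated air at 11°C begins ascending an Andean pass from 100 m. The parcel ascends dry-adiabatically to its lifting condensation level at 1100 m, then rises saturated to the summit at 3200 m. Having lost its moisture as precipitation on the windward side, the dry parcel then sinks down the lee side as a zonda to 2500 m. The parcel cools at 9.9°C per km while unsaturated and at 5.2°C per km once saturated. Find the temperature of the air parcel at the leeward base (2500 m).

-2.89°C

From 100 m to 1100 m (dry): cools by 9.9 × 1 = 9.9°C, giving 1.1°C.
From 1100 m to 3200 m (saturated): cools by 5.2 × 2.1 = 10.92°C, giving -9.82°C.
From 3200 m to 2500 m (dry descent): warms by 9.9 × 0.7 = 6.93°C, giving -2.89°C.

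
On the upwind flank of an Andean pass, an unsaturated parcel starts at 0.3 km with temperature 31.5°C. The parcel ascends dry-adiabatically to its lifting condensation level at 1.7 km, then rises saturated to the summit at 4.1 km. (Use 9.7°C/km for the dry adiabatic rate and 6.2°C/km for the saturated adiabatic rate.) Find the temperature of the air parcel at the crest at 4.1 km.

3.04°C

From 300 m to 1700 m (dry): cools by 9.7 × 1.4 = 13.58°C, giving 17.92°C.
From 1700 m to 4100 m (saturated): cools by 6.2 × 2.4 = 14.88°C, giving 3.04°C.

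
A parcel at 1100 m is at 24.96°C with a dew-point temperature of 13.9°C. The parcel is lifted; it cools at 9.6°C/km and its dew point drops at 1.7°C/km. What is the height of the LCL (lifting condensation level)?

2500 m

T and T_d converge at 9.6 − 1.7 = 7.9°C per km
Height above start = (24.96 − 13.9) / 7.9 = 1.4 km
LCL altitude = 1100 m + 1400 m = 2500 m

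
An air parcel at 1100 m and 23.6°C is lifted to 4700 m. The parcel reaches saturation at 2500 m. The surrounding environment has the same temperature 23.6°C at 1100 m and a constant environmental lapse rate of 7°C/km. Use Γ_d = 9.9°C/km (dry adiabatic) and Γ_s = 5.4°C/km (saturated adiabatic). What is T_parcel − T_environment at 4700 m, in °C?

Parcel:
  From 1100 m to 2500 m (dry): cools by 9.9 × 1.4 = 13.86°C, giving 9.74°C.
  From 2500 m to 4700 m (saturated): cools by 5.4 × 2.2 = 11.88°C, giving -2.14°C.
Environment:
  From 1100 m to 4700 m (environment): cools by 7 × 3.6 = 25.2°C, giving -1.6°C.
T_parcel − T_env = -2.14 − (-1.6) = -0.54°C

-0.54°C (parcel cooler than environment)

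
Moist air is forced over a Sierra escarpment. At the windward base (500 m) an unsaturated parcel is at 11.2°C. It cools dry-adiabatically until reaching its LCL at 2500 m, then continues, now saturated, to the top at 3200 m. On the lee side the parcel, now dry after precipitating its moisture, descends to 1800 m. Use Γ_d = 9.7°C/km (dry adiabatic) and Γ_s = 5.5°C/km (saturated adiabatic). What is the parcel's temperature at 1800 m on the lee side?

1.53°C

Dry to 2500 m: -9.7 × 2 km = -19.4°C, so T = -8.2°C.
Saturated to 3200 m: -5.5 × 0.7 km = -3.85°C, so T = -12.05°C.
Dry descent to 1800 m: +9.7 × 1.4 km = +13.58°C, so T = 1.53°C.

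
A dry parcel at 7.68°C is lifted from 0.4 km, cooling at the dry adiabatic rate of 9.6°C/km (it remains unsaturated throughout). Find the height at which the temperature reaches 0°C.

Height above start = (7.68 − 0) / 9.6 = 0.8 km
Altitude = 400 m + 800 m = 1200 m

1.2 km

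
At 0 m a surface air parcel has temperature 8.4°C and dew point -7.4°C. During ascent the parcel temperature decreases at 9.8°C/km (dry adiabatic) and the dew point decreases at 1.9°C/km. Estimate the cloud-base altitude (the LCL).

2000 m

T and T_d converge at 9.8 − 1.9 = 7.9°C per km
Height above start = (8.4 − (-7.4)) / 7.9 = 2 km
LCL altitude = 0 m + 2000 m = 2000 m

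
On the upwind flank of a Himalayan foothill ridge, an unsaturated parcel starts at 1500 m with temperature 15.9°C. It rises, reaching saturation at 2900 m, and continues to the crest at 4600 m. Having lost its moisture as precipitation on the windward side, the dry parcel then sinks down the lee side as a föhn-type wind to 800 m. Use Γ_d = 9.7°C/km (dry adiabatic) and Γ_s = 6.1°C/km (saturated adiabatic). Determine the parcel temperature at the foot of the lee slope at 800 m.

28.81°C

Dry to 2900 m: -9.7 × 1.4 km = -13.58°C, so T = 2.32°C.
Saturated to 4600 m: -6.1 × 1.7 km = -10.37°C, so T = -8.05°C.
Dry descent to 800 m: +9.7 × 3.8 km = +36.86°C, so T = 28.81°C.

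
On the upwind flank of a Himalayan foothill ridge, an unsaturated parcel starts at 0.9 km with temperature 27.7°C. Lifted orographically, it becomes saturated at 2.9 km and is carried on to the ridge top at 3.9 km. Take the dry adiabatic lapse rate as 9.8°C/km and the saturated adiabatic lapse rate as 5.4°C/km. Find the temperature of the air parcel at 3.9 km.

2.7°C

900–2900 m, dry: Δz = 2 km ⇒ ΔT = -19.6°C; T = 8.1°C
2900–3900 m, saturated: Δz = 1 km ⇒ ΔT = -5.4°C; T = 2.7°C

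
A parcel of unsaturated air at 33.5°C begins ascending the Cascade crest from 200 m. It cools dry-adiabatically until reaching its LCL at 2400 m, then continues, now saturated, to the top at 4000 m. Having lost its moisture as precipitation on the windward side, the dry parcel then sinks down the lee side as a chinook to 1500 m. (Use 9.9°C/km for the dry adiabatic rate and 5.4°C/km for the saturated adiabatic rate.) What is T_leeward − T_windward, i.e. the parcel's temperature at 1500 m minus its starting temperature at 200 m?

200–2400 m, dry: Δz = 2.2 km ⇒ ΔT = -21.78°C; T = 11.72°C
2400–4000 m, saturated: Δz = 1.6 km ⇒ ΔT = -8.64°C; T = 3.08°C
4000–1500 m, dry descent: Δz = 2.5 km ⇒ ΔT = +24.75°C; T = 27.83°C
Net change vs windward start: 27.83 − 33.5 = -5.67°C

-5.67°C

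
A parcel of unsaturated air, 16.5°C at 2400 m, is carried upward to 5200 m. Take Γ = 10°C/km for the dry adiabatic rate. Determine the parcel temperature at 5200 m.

-11.5°C

2400–5200 m, dry adiabatic: Δz = 2.8 km ⇒ ΔT = -28°C; T = -11.5°C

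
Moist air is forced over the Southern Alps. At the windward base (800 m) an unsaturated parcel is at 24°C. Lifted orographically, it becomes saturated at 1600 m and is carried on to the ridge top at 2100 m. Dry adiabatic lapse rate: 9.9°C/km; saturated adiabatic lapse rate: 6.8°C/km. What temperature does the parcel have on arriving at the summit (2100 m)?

800–1600 m, dry: Δz = 0.8 km ⇒ ΔT = -7.92°C; T = 16.08°C
1600–2100 m, saturated: Δz = 0.5 km ⇒ ΔT = -3.4°C; T = 12.68°C

12.68°C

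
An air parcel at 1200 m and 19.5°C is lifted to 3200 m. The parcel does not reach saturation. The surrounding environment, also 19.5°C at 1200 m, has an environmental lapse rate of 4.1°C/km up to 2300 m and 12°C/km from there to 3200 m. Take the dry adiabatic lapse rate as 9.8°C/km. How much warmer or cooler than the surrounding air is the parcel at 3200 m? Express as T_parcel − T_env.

-4.29°C (parcel cooler than environment)

Parcel:
  Dry to 3200 m: -9.8 × 2 km = -19.6°C, so T = -0.1°C.
Environment:
  Environment, lower layer to 2300 m: -4.1 × 1.1 km = -4.51°C, so T = 14.99°C.
  Environment, upper layer to 3200 m: -12 × 0.9 km = -10.8°C, so T = 4.19°C.
T_parcel − T_env = -0.1 − 4.19 = -4.29°C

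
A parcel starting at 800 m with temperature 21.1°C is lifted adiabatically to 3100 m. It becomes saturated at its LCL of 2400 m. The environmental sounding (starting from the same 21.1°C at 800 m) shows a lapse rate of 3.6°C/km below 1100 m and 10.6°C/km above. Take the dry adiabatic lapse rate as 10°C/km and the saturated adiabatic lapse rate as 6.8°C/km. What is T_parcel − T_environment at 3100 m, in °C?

+1.52°C (parcel warmer than environment)

Parcel:
  800 → 2400 m (dry, 10°C/km): ΔT = -10 × 1.6 = -16°C → T = 5.1°C
  2400 → 3100 m (saturated, 6.8°C/km): ΔT = -6.8 × 0.7 = -4.76°C → T = 0.34°C
Environment:
  800 → 1100 m (environment, lower layer, 3.6°C/km): ΔT = -3.6 × 0.3 = -1.08°C → T = 20.02°C
  1100 → 3100 m (environment, upper layer, 10.6°C/km): ΔT = -10.6 × 2 = -21.2°C → T = -1.18°C
T_parcel − T_env = 0.34 − (-1.18) = +1.52°C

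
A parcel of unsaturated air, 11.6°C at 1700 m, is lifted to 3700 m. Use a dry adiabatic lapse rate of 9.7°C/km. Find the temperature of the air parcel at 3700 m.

-7.8°C

1700 → 3700 m (dry adiabatic, 9.7°C/km): ΔT = -9.7 × 2 = -19.4°C → T = -7.8°C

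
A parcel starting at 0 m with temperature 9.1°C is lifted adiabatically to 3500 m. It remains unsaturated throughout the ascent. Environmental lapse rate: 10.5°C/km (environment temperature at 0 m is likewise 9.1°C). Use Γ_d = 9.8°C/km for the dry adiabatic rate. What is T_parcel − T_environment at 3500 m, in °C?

+2.45°C (parcel warmer than environment)

Parcel:
  Dry to 3500 m: -9.8 × 3.5 km = -34.3°C, so T = -25.2°C.
Environment:
  Environment to 3500 m: -10.5 × 3.5 km = -36.75°C, so T = -27.65°C.
T_parcel − T_env = -25.2 − (-27.65) = +2.45°C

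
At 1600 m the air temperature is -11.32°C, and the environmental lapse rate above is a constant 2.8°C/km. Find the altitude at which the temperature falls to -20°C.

Height above start = (-11.32 − (-20)) / 2.8 = 3.1 km
Altitude = 1600 m + 3100 m = 4700 m

4700 m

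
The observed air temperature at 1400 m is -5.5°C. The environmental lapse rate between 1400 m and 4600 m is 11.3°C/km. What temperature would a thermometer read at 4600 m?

1400–4600 m, environmental: Δz = 3.2 km ⇒ ΔT = -36.16°C; T = -41.66°C

-41.66°C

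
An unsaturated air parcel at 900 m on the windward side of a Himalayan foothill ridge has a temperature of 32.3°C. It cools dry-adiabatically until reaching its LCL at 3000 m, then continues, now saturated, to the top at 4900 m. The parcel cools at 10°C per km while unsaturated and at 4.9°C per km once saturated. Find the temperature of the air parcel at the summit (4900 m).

1.99°C

900–3000 m, dry: Δz = 2.1 km ⇒ ΔT = -21°C; T = 11.3°C
3000–4900 m, saturated: Δz = 1.9 km ⇒ ΔT = -9.31°C; T = 1.99°C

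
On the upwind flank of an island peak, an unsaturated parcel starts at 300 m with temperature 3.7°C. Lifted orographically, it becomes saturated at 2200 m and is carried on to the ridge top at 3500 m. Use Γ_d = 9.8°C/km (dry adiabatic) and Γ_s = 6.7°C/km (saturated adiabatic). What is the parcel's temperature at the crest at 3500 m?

Dry to 2200 m: -9.8 × 1.9 km = -18.62°C, so T = -14.92°C.
Saturated to 3500 m: -6.7 × 1.3 km = -8.71°C, so T = -23.63°C.

-23.63°C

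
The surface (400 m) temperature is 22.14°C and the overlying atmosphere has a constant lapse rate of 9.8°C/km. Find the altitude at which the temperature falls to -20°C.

4700 m

Height above start = (22.14 − (-20)) / 9.8 = 4.3 km
Altitude = 400 m + 4300 m = 4700 m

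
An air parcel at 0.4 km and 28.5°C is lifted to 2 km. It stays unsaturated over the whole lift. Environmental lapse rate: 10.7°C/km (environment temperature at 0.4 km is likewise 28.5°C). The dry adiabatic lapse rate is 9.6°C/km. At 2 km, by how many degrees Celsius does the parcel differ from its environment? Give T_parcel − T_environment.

Parcel:
  From 400 m to 2000 m (dry): cools by 9.6 × 1.6 = 15.36°C, giving 13.14°C.
Environment:
  From 400 m to 2000 m (environment): cools by 10.7 × 1.6 = 17.12°C, giving 11.38°C.
T_parcel − T_env = 13.14 − 11.38 = +1.76°C

+1.76°C (parcel warmer than environment)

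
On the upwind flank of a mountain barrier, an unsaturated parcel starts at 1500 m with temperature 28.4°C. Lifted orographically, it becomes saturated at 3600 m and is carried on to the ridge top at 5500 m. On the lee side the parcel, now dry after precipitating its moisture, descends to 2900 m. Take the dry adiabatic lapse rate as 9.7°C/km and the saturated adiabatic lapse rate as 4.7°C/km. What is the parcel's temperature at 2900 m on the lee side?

1500–3600 m, dry: Δz = 2.1 km ⇒ ΔT = -20.37°C; T = 8.03°C
3600–5500 m, saturated: Δz = 1.9 km ⇒ ΔT = -8.93°C; T = -0.9°C
5500–2900 m, dry descent: Δz = 2.6 km ⇒ ΔT = +25.22°C; T = 24.32°C

24.32°C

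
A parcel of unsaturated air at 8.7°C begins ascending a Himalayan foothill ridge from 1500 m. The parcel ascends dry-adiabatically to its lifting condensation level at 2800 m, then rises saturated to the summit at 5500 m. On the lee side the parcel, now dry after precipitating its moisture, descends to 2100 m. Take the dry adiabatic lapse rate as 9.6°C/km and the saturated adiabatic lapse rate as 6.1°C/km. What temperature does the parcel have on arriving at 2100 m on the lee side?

1500 → 2800 m (dry, 9.6°C/km): ΔT = -9.6 × 1.3 = -12.48°C → T = -3.78°C
2800 → 5500 m (saturated, 6.1°C/km): ΔT = -6.1 × 2.7 = -16.47°C → T = -20.25°C
5500 → 2100 m (dry descent, 9.6°C/km): ΔT = +9.6 × 3.4 = +32.64°C → T = 12.39°C

12.39°C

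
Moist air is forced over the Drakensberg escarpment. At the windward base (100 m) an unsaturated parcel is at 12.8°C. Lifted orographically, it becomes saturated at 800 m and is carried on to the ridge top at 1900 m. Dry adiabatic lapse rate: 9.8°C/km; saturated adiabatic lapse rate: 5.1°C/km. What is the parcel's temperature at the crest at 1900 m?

0.33°C

From 100 m to 800 m (dry): cools by 9.8 × 0.7 = 6.86°C, giving 5.94°C.
From 800 m to 1900 m (saturated): cools by 5.1 × 1.1 = 5.61°C, giving 0.33°C.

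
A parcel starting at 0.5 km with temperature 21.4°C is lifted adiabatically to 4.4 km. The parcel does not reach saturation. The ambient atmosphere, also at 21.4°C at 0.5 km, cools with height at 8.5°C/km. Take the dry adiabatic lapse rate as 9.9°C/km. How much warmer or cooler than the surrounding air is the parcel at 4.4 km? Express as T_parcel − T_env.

Parcel:
  500–4400 m, dry: Δz = 3.9 km ⇒ ΔT = -38.61°C; T = -17.21°C
Environment:
  500–4400 m, environment: Δz = 3.9 km ⇒ ΔT = -33.15°C; T = -11.75°C
T_parcel − T_env = -17.21 − (-11.75) = -5.46°C

-5.46°C (parcel cooler than environment)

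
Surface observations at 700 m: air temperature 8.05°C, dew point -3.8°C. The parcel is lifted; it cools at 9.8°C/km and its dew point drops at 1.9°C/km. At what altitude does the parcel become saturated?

2200 m

T and T_d converge at 9.8 − 1.9 = 7.9°C per km
Height above start = (8.05 − (-3.8)) / 7.9 = 1.5 km
LCL altitude = 700 m + 1500 m = 2200 m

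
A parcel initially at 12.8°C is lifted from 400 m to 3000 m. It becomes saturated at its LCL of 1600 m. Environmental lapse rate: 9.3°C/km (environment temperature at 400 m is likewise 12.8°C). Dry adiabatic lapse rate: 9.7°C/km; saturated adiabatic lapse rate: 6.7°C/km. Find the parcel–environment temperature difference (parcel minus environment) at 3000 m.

+3.16°C (parcel warmer than environment)

Parcel:
  400–1600 m, dry: Δz = 1.2 km ⇒ ΔT = -11.64°C; T = 1.16°C
  1600–3000 m, saturated: Δz = 1.4 km ⇒ ΔT = -9.38°C; T = -8.22°C
Environment:
  400–3000 m, environment: Δz = 2.6 km ⇒ ΔT = -24.18°C; T = -11.38°C
T_parcel − T_env = -8.22 − (-11.38) = +3.16°C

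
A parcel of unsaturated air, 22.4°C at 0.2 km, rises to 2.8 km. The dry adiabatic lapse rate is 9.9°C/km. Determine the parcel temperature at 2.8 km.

200 → 2800 m (dry adiabatic, 9.9°C/km): ΔT = -9.9 × 2.6 = -25.74°C → T = -3.34°C

-3.34°C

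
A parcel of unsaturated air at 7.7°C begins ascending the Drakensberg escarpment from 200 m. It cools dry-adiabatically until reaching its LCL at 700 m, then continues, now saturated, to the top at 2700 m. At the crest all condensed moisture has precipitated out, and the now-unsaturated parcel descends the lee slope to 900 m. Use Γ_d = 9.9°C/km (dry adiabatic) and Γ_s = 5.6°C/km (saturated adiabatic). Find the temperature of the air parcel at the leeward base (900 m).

Dry to 700 m: -9.9 × 0.5 km = -4.95°C, so T = 2.75°C.
Saturated to 2700 m: -5.6 × 2 km = -11.2°C, so T = -8.45°C.
Dry descent to 900 m: +9.9 × 1.8 km = +17.82°C, so T = 9.37°C.

9.37°C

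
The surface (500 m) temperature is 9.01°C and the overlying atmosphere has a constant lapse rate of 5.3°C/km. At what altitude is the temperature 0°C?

2200 m

Height above start = (9.01 − 0) / 5.3 = 1.7 km
Altitude = 500 m + 1700 m = 2200 m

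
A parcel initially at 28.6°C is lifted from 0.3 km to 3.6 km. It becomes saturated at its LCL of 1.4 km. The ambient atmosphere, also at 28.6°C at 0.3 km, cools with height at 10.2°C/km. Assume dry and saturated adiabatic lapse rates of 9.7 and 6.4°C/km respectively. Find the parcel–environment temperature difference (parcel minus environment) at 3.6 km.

+8.91°C (parcel warmer than environment)

Parcel:
  From 300 m to 1400 m (dry): cools by 9.7 × 1.1 = 10.67°C, giving 17.93°C.
  From 1400 m to 3600 m (saturated): cools by 6.4 × 2.2 = 14.08°C, giving 3.85°C.
Environment:
  From 300 m to 3600 m (environment): cools by 10.2 × 3.3 = 33.66°C, giving -5.06°C.
T_parcel − T_env = 3.85 − (-5.06) = +8.91°C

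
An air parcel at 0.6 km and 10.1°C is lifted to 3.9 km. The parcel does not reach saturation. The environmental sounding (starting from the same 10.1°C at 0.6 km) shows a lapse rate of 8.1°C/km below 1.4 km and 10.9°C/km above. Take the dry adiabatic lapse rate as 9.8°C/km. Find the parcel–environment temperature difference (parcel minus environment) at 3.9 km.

Parcel:
  600–3900 m, dry: Δz = 3.3 km ⇒ ΔT = -32.34°C; T = -22.24°C
Environment:
  600–1400 m, environment, lower layer: Δz = 0.8 km ⇒ ΔT = -6.48°C; T = 3.62°C
  1400–3900 m, environment, upper layer: Δz = 2.5 km ⇒ ΔT = -27.25°C; T = -23.63°C
T_parcel − T_env = -22.24 − (-23.63) = +1.39°C

+1.39°C (parcel warmer than environment)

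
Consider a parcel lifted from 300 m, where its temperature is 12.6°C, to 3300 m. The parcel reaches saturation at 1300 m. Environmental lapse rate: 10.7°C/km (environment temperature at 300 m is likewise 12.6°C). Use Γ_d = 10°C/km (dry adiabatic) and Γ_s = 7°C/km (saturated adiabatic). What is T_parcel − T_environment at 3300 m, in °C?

Parcel:
  Dry to 1300 m: -10 × 1 km = -10°C, so T = 2.6°C.
  Saturated to 3300 m: -7 × 2 km = -14°C, so T = -11.4°C.
Environment:
  Environment to 3300 m: -10.7 × 3 km = -32.1°C, so T = -19.5°C.
T_parcel − T_env = -11.4 − (-19.5) = +8.1°C

+8.1°C (parcel warmer than environment)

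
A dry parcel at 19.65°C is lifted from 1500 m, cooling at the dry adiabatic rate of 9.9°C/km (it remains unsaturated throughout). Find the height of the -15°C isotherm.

Height above start = (19.65 − (-15)) / 9.9 = 3.5 km
Altitude = 1500 m + 3500 m = 5000 m

5000 m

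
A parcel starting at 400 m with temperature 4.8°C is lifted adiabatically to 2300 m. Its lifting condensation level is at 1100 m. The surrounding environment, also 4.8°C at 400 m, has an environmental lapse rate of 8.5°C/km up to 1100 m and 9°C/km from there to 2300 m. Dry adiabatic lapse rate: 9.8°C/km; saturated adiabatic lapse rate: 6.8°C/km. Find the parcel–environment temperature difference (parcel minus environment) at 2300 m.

Parcel:
  400 → 1100 m (dry, 9.8°C/km): ΔT = -9.8 × 0.7 = -6.86°C → T = -2.06°C
  1100 → 2300 m (saturated, 6.8°C/km): ΔT = -6.8 × 1.2 = -8.16°C → T = -10.22°C
Environment:
  400 → 1100 m (environment, lower layer, 8.5°C/km): ΔT = -8.5 × 0.7 = -5.95°C → T = -1.15°C
  1100 → 2300 m (environment, upper layer, 9°C/km): ΔT = -9 × 1.2 = -10.8°C → T = -11.95°C
T_parcel − T_env = -10.22 − (-11.95) = +1.73°C

+1.73°C (parcel warmer than environment)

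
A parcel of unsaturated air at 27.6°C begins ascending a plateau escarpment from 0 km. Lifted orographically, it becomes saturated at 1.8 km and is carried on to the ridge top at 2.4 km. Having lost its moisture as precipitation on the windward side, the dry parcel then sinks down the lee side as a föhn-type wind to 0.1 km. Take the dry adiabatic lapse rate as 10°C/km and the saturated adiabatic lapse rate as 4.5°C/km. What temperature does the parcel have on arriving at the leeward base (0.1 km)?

0 → 1800 m (dry, 10°C/km): ΔT = -10 × 1.8 = -18°C → T = 9.6°C
1800 → 2400 m (saturated, 4.5°C/km): ΔT = -4.5 × 0.6 = -2.7°C → T = 6.9°C
2400 → 100 m (dry descent, 10°C/km): ΔT = +10 × 2.3 = +23°C → T = 29.9°C

29.9°C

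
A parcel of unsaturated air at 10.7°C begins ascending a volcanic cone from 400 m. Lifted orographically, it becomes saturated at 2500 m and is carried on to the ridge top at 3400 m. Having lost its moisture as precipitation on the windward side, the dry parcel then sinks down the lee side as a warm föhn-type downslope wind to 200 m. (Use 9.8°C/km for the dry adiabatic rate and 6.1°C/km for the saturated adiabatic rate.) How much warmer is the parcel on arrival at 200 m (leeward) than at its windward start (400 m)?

+5.29°C

400–2500 m, dry: Δz = 2.1 km ⇒ ΔT = -20.58°C; T = -9.88°C
2500–3400 m, saturated: Δz = 0.9 km ⇒ ΔT = -5.49°C; T = -15.37°C
3400–200 m, dry descent: Δz = 3.2 km ⇒ ΔT = +31.36°C; T = 15.99°C
Net change vs windward start: 15.99 − 10.7 = +5.29°C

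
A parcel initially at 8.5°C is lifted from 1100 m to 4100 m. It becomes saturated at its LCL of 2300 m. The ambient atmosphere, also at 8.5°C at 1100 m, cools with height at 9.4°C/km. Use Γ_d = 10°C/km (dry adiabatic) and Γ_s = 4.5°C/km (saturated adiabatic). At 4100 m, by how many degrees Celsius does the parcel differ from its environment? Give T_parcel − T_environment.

+8.1°C (parcel warmer than environment)

Parcel:
  1100–2300 m, dry: Δz = 1.2 km ⇒ ΔT = -12°C; T = -3.5°C
  2300–4100 m, saturated: Δz = 1.8 km ⇒ ΔT = -8.1°C; T = -11.6°C
Environment:
  1100–4100 m, environment: Δz = 3 km ⇒ ΔT = -28.2°C; T = -19.7°C
T_parcel − T_env = -11.6 − (-19.7) = +8.1°C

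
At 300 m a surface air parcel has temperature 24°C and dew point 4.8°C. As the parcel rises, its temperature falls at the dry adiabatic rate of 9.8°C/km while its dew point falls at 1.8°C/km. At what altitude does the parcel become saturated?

T and T_d converge at 9.8 − 1.8 = 8°C per km
Height above start = (24 − 4.8) / 8 = 2.4 km
LCL altitude = 300 m + 2400 m = 2700 m

2700 m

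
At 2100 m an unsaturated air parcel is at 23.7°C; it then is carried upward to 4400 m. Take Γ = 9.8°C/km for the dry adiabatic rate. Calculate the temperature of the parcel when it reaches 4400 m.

Dry adiabatic to 4400 m: -9.8 × 2.3 km = -22.54°C, so T = 1.16°C.

1.16°C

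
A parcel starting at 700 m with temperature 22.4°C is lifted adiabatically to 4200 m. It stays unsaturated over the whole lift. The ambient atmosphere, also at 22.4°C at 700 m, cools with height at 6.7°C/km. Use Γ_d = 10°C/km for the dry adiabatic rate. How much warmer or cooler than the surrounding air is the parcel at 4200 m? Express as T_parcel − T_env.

Parcel:
  700–4200 m, dry: Δz = 3.5 km ⇒ ΔT = -35°C; T = -12.6°C
Environment:
  700–4200 m, environment: Δz = 3.5 km ⇒ ΔT = -23.45°C; T = -1.05°C
T_parcel − T_env = -12.6 − (-1.05) = -11.55°C

-11.55°C (parcel cooler than environment)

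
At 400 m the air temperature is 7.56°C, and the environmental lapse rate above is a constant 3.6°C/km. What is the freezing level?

Height above start = (7.56 − 0) / 3.6 = 2.1 km
Altitude = 400 m + 2100 m = 2500 m

2500 m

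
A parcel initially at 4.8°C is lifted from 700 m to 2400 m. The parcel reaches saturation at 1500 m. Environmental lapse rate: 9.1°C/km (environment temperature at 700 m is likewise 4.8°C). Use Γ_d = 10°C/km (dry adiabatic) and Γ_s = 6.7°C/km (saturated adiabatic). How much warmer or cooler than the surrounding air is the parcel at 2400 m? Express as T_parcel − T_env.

+1.44°C (parcel warmer than environment)

Parcel:
  Dry to 1500 m: -10 × 0.8 km = -8°C, so T = -3.2°C.
  Saturated to 2400 m: -6.7 × 0.9 km = -6.03°C, so T = -9.23°C.
Environment:
  Environment to 2400 m: -9.1 × 1.7 km = -15.47°C, so T = -10.67°C.
T_parcel − T_env = -9.23 − (-10.67) = +1.44°C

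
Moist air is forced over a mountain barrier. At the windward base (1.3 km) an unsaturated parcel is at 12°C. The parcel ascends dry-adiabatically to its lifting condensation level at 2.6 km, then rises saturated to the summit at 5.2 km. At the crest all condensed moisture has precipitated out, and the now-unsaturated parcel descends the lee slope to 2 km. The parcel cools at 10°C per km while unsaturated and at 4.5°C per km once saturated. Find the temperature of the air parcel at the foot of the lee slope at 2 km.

Dry to 2600 m: -10 × 1.3 km = -13°C, so T = -1°C.
Saturated to 5200 m: -4.5 × 2.6 km = -11.7°C, so T = -12.7°C.
Dry descent to 2000 m: +10 × 3.2 km = +32°C, so T = 19.3°C.

19.3°C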